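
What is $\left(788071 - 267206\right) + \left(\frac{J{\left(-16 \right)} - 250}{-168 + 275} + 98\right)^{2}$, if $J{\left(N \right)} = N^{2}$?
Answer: $\frac{6073465449}{11449} \approx 5.3048 \cdot 10^{5}$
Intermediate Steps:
$\left(788071 - 267206\right) + \left(\frac{J{\left(-16 \right)} - 250}{-168 + 275} + 98\right)^{2} = \left(788071 - 267206\right) + \left(\frac{\left(-16\right)^{2} - 250}{-168 + 275} + 98\right)^{2} = 520865 + \left(\frac{256 - 250}{107} + 98\right)^{2} = 520865 + \left(6 \cdot \frac{1}{107} + 98\right)^{2} = 520865 + \left(\frac{6}{107} + 98\right)^{2} = 520865 + \left(\frac{10492}{107}\right)^{2} = 520865 + \frac{110082064}{11449} = \frac{6073465449}{11449}$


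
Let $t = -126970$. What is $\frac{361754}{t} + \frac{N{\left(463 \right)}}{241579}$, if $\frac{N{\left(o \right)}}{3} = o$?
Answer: $- \frac{43607904118}{15336642815} \approx -2.8434$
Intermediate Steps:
$N{\left(o \right)} = 3 o$
$\frac{361754}{t} + \frac{N{\left(463 \right)}}{241579} = \frac{361754}{-126970} + \frac{3 \cdot 463}{241579} = 361754 \left(- \frac{1}{126970}\right) + 1389 \cdot \frac{1}{241579} = - \frac{180877}{63485} + \frac{1389}{241579} = - \frac{43607904118}{15336642815}$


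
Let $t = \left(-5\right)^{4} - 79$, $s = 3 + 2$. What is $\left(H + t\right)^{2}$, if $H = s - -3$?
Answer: $306916$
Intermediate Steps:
$s = 5$
$t = 546$ ($t = 625 - 79 = 546$)
$H = 8$ ($H = 5 - -3 = 5 + 3 = 8$)
$\left(H + t\right)^{2} = \left(8 + 546\right)^{2} = 554^{2} = 306916$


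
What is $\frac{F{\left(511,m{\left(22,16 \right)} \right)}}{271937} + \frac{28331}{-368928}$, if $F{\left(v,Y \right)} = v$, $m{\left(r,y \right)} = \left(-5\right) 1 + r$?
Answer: $- \frac{7515724939}{100325173536} \approx -0.074914$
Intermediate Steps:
$m{\left(r,y \right)} = -5 + r$
$\frac{F{\left(511,m{\left(22,16 \right)} \right)}}{271937} + \frac{28331}{-368928} = \frac{511}{271937} + \frac{28331}{-368928} = 511 \cdot \frac{1}{271937} + 28331 \left(- \frac{1}{368928}\right) = \frac{511}{271937} - \frac{28331}{368928} = - \frac{7515724939}{100325173536}$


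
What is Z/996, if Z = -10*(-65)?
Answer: 325/498 ≈ 0.65261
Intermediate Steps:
Z = 650
Z/996 = 650/996 = 650*(1/996) = 325/498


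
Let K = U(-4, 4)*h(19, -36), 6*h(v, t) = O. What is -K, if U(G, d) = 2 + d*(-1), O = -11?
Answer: -11/3 ≈ -3.6667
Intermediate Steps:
U(G, d) = 2 - d
h(v, t) = -11/6 (h(v, t) = (⅙)*(-11) = -11/6)
K = 11/3 (K = (2 - 1*4)*(-11/6) = (2 - 4)*(-11/6) = -2*(-11/6) = 11/3 ≈ 3.6667)
-K = -1*11/3 = -11/3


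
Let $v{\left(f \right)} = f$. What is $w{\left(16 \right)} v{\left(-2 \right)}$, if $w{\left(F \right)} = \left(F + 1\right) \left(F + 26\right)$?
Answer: $-1428$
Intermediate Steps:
$w{\left(F \right)} = \left(1 + F\right) \left(26 + F\right)$
$w{\left(16 \right)} v{\left(-2 \right)} = \left(26 + 16^{2} + 27 \cdot 16\right) \left(-2\right) = \left(26 + 256 + 432\right) \left(-2\right) = 714 \left(-2\right) = -1428$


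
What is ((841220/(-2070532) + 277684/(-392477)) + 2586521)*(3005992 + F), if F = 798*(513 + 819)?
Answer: 2138119594837788775930112/203159046941 ≈ 1.0524e+13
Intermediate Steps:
F = 1062936 (F = 798*1332 = 1062936)
((841220/(-2070532) + 277684/(-392477)) + 2586521)*(3005992 + F) = ((841220/(-2070532) + 277684/(-392477)) + 2586521)*(3005992 + 1062936) = ((841220*(-1/2070532) + 277684*(-1/392477)) + 2586521)*4068928 = ((-210305/517633 - 277684/392477) + 2586521)*4068928 = (-226278277457/203159046941 + 2586521)*4068928 = (525474914974604804/203159046941)*4068928 = 2138119594837788775930112/203159046941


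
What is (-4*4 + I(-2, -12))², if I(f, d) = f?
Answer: 324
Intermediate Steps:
(-4*4 + I(-2, -12))² = (-4*4 - 2)² = (-16 - 2)² = (-18)² = 324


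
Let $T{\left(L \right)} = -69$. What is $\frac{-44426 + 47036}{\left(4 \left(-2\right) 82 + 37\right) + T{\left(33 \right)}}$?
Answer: $- \frac{1305}{344} \approx -3.7936$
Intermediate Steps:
$\frac{-44426 + 47036}{\left(4 \left(-2\right) 82 + 37\right) + T{\left(33 \right)}} = \frac{-44426 + 47036}{\left(4 \left(-2\right) 82 + 37\right) - 69} = \frac{2610}{\left(\left(-8\right) 82 + 37\right) - 69} = \frac{2610}{\left(-656 + 37\right) - 69} = \frac{2610}{-619 - 69} = \frac{2610}{-688} = 2610 \left(- \frac{1}{688}\right) = - \frac{1305}{344}$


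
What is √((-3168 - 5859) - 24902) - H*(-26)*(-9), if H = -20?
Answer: 4680 + I*√33929 ≈ 4680.0 + 184.2*I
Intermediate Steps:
√((-3168 - 5859) - 24902) - H*(-26)*(-9) = √((-3168 - 5859) - 24902) - (-20*(-26))*(-9) = √(-9027 - 24902) - 520*(-9) = √(-33929) - 1*(-4680) = I*√33929 + 4680 = 4680 + I*√33929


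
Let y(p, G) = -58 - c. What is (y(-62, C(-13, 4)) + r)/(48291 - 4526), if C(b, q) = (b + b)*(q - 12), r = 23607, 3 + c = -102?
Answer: 23654/43765 ≈ 0.54048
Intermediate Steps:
c = -105 (c = -3 - 102 = -105)
C(b, q) = 2*b*(-12 + q) (C(b, q) = (2*b)*(-12 + q) = 2*b*(-12 + q))
y(p, G) = 47 (y(p, G) = -58 - 1*(-105) = -58 + 105 = 47)
(y(-62, C(-13, 4)) + r)/(48291 - 4526) = (47 + 23607)/(48291 - 4526) = 23654/43765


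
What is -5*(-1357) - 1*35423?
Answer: -28638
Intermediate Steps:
-5*(-1357) - 1*35423 = 6785 - 35423 = -28638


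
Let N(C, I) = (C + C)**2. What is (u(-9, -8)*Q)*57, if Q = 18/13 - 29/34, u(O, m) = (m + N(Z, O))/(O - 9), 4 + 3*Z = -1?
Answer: -31255/5967 ≈ -5.2380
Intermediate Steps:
Z = -5/3 (Z = -4/3 + (1/3)*(-1) = -4/3 - 1/3 = -5/3 ≈ -1.6667)
N(C, I) = 4*C**2 (N(C, I) = (2*C)**2 = 4*C**2)
u(O, m) = (100/9 + m)/(-9 + O) (u(O, m) = (m + 4*(-5/3)**2)/(O - 9) = (m + 4*(25/9))/(-9 + O) = (m + 100/9)/(-9 + O) = (100/9 + m)/(-9 + O))
Q = 235/442 (Q = 18*(1/13) - 29*1/34 = 18/13 - 29/34 = 235/442 ≈ 0.53167)
(u(-9, -8)*Q)*57 = (((100/9 - 8)/(-9 - 9))*(235/442))*57 = (((28/9)/(-18))*(235/442))*57 = (-1/18*28/9*(235/442))*57 = -14/81*235/442*57 = -1645/17901*57 = -31255/5967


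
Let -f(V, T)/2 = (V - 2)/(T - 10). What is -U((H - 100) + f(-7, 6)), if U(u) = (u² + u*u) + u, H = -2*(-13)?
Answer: -12246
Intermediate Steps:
f(V, T) = -2*(-2 + V)/(-10 + T) (f(V, T) = -2*(V - 2)/(T - 10) = -2*(-2 + V)/(-10 + T))
H = 26
U(u) = u + 2*u² (U(u) = (u² + u²) + u = 2*u² + u = u + 2*u²)
-U((H - 100) + f(-7, 6)) = -((26 - 100) + 2*(2 - 1*(-7))/(-10 + 6))*(1 + 2*((26 - 100) + 2*(2 - 1*(-7))/(-10 + 6))) = -(-74 + 2*(2 + 7)/(-4))*(1 + 2*(-74 + 2*(2 + 7)/(-4))) = -(-74 + 2*(-¼)*9)*(1 + 2*(-74 + 2*(-¼)*9)) = -(-74 - 9/2)*(1 + 2*(-74 - 9/2)) = -(-157)*(1 + 2*(-157/2))/2 = -(-157)*(1 - 157)/2 = -(-157)*(-156)/2 = -1*12246 = -12246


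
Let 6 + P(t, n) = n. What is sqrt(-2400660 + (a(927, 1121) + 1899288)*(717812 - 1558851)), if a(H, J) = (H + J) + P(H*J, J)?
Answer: I*sqrt(1600037887249) ≈ 1.2649e+6*I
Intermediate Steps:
P(t, n) = -6 + n
a(H, J) = -6 + H + 2*J (a(H, J) = (H + J) + (-6 + J) = -6 + H + 2*J)
sqrt(-2400660 + (a(927, 1121) + 1899288)*(717812 - 1558851)) = sqrt(-2400660 + ((-6 + 927 + 2*1121) + 1899288)*(717812 - 1558851)) = sqrt(-2400660 + ((-6 + 927 + 2242) + 1899288)*(-841039)) = sqrt(-2400660 + (3163 + 1899288)*(-841039)) = sqrt(-2400660 + 1902451*(-841039)) = sqrt(-2400660 - 1600035486589) = sqrt(-1600037887249) = I*sqrt(1600037887249)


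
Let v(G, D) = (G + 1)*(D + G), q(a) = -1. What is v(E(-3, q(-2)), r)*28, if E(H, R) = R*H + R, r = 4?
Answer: 504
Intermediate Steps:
E(H, R) = R + H*R (E(H, R) = H*R + R = R + H*R)
v(G, D) = (1 + G)*(D + G)
v(E(-3, q(-2)), r)*28 = (4 - (1 - 3) + (-(1 - 3))**2 + 4*(-(1 - 3)))*28 = (4 - 1*(-2) + (-1*(-2))**2 + 4*(-1*(-2)))*28 = (4 + 2 + 2**2 + 4*2)*28 = (4 + 2 + 4 + 8)*28 = 18*28 = 504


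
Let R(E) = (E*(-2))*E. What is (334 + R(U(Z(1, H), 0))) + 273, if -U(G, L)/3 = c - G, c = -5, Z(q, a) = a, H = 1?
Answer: -41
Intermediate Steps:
U(G, L) = 15 + 3*G (U(G, L) = -3*(-5 - G) = 15 + 3*G)
R(E) = -2*E² (R(E) = (-2*E)*E = -2*E²)
(334 + R(U(Z(1, H), 0))) + 273 = (334 - 2*(15 + 3*1)²) + 273 = (334 - 2*(15 + 3)²) + 273 = (334 - 2*18²) + 273 = (334 - 2*324) + 273 = (334 - 648) + 273 = -314 + 273 = -41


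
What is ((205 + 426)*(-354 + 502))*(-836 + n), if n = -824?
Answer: -155024080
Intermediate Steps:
((205 + 426)*(-354 + 502))*(-836 + n) = ((205 + 426)*(-354 + 502))*(-836 - 824) = (631*148)*(-1660) = 93388*(-1660) = -155024080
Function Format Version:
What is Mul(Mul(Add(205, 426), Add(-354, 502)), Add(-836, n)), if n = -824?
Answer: -155024080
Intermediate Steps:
Mul(Mul(Add(205, 426), Add(-354, 502)), Add(-836, n)) = Mul(Mul(Add(205, 426), Add(-354, 502)), Add(-836, -824)) = Mul(Mul(631, 148), -1660) = Mul(93388, -1660) = -155024080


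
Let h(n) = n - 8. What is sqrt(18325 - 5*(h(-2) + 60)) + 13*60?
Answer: 780 + 5*sqrt(723) ≈ 914.44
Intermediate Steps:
h(n) = -8 + n
sqrt(18325 - 5*(h(-2) + 60)) + 13*60 = sqrt(18325 - 5*((-8 - 2) + 60)) + 13*60 = sqrt(18325 - 5*(-10 + 60)) + 780 = sqrt(18325 - 5*50) + 780 = sqrt(18325 - 250) + 780 = sqrt(18075) + 780 = 5*sqrt(723) + 780 = 780 + 5*sqrt(723)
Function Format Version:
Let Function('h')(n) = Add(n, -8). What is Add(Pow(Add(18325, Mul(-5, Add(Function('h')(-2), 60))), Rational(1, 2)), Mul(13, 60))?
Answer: Add(780, Mul(5, Pow(723, Rational(1, 2)))) ≈ 914.44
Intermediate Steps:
Function('h')(n) = Add(-8, n)
Add(Pow(Add(18325, Mul(-5, Add(Function('h')(-2), 60))), Rational(1, 2)), Mul(13, 60)) = Add(Pow(Add(18325, Mul(-5, Add(Add(-8, -2), 60))), Rational(1, 2)), Mul(13, 60)) = Add(Pow(Add(18325, Mul(-5, Add(-10, 60))), Rational(1, 2)), 780) = Add(Pow(Add(18325, Mul(-5, 50)), Rational(1, 2)), 780) = Add(Pow(Add(18325, -250), Rational(1, 2)), 780) = Add(Pow(18075, Rational(1, 2)), 780) = Add(Mul(5, Pow(723, Rational(1, 2))), 780) = Add(780, Mul(5, Pow(723, Rational(1, 2))))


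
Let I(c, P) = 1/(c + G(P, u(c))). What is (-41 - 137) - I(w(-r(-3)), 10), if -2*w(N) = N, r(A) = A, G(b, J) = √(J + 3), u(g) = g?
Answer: -176 + 2*√6/3 ≈ -174.37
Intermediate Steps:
G(b, J) = √(3 + J)
w(N) = -N/2
I(c, P) = 1/(c + √(3 + c))
(-41 - 137) - I(w(-r(-3)), 10) = (-41 - 137) - 1/(-(-1)*(-3)/2 + √(3 - (-1)*(-3)/2)) = -178 - 1/(-½*3 + √(3 - ½*3)) = -178 - 1/(-3/2 + √(3 - 3/2)) = -178 - 1/(-3/2 + √(3/2)) = -178 - 1/(-3/2 + √6/2)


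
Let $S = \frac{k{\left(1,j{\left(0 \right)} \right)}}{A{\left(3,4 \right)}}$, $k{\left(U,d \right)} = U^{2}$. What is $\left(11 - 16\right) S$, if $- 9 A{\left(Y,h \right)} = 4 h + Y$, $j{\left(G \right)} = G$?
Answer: $\frac{45}{19} \approx 2.3684$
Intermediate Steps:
$A{\left(Y,h \right)} = - \frac{4 h}{9} - \frac{Y}{9}$ ($A{\left(Y,h \right)} = - \frac{4 h + Y}{9} = - \frac{Y + 4 h}{9} = - \frac{4 h}{9} - \frac{Y}{9}$)
$S = - \frac{9}{19}$ ($S = \frac{1^{2}}{\left(- \frac{4}{9}\right) 4 - \frac{1}{3}} = 1 \frac{1}{- \frac{16}{9} - \frac{1}{3}} = 1 \frac{1}{- \frac{19}{9}} = 1 \left(- \frac{9}{19}\right) = - \frac{9}{19} \approx -0.47368$)
$\left(11 - 16\right) S = \left(11 - 16\right) \left(- \frac{9}{19}\right) = \left(-5\right) \left(- \frac{9}{19}\right) = \frac{45}{19}$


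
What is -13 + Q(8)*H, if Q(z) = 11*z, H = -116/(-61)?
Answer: 9415/61 ≈ 154.34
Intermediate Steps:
H = 116/61 (H = -116*(-1/61) = 116/61 ≈ 1.9016)
-13 + Q(8)*H = -13 + (11*8)*(116/61) = -13 + 88*(116/61) = -13 + 10208/61 = 9415/61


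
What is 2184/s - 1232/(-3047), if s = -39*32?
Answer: -1491/1108 ≈ -1.3457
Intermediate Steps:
s = -1248
2184/s - 1232/(-3047) = 2184/(-1248) - 1232/(-3047) = 2184*(-1/1248) - 1232*(-1/3047) = -7/4 + 112/277 = -1491/1108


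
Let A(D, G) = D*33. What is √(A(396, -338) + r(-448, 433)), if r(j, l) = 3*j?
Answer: 2*√2931 ≈ 108.28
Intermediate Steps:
A(D, G) = 33*D
√(A(396, -338) + r(-448, 433)) = √(33*396 + 3*(-448)) = √(13068 - 1344) = √11724 = 2*√2931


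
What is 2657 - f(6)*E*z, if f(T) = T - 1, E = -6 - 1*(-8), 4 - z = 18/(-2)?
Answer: 2527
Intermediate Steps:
z = 13 (z = 4 - 18/(-2) = 4 - 18*(-1)/2 = 4 - 1*(-9) = 4 + 9 = 13)
E = 2 (E = -6 + 8 = 2)
f(T) = -1 + T
2657 - f(6)*E*z = 2657 - (-1 + 6)*2*13 = 2657 - 5*2*13 = 2657 - 10*13 = 2657 - 1*130 = 2657 - 130 = 2527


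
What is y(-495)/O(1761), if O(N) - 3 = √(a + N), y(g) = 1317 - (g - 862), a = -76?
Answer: -4011/838 + 1337*√1685/838 ≈ 60.705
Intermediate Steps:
y(g) = 2179 - g (y(g) = 1317 - (-862 + g) = 1317 + (862 - g) = 2179 - g)
O(N) = 3 + √(-76 + N)
y(-495)/O(1761) = (2179 - 1*(-495))/(3 + √(-76 + 1761)) = (2179 + 495)/(3 + √1685) = 2674/(3 + √1685)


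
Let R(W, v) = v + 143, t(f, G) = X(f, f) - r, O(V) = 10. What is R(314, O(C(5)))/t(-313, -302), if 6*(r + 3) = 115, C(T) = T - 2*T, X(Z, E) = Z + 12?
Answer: -918/1903 ≈ -0.48240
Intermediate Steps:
X(Z, E) = 12 + Z
C(T) = -T
r = 97/6 (r = -3 + (⅙)*115 = -3 + 115/6 = 97/6 ≈ 16.167)
t(f, G) = -25/6 + f (t(f, G) = (12 + f) - 1*97/6 = (12 + f) - 97/6 = -25/6 + f)
R(W, v) = 143 + v
R(314, O(C(5)))/t(-313, -302) = (143 + 10)/(-25/6 - 313) = 153/(-1903/6) = 153*(-6/1903) = -918/1903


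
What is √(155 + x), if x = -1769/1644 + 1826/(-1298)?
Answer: √358728963693/48498 ≈ 12.350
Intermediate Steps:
x = -240823/96996 (x = -1769*1/1644 + 1826*(-1/1298) = -1769/1644 - 83/59 = -240823/96996 ≈ -2.4828)
√(155 + x) = √(155 - 240823/96996) = √(14793557/96996) = √358728963693/48498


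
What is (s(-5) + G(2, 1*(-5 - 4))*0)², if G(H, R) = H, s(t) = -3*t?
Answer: 225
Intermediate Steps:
(s(-5) + G(2, 1*(-5 - 4))*0)² = (-3*(-5) + 2*0)² = (15 + 0)² = 15² = 225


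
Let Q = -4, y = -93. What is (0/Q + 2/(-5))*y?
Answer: 186/5 ≈ 37.200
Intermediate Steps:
(0/Q + 2/(-5))*y = (0/(-4) + 2/(-5))*(-93) = (0*(-¼) + 2*(-⅕))*(-93) = (0 - ⅖)*(-93) = -⅖*(-93) = 186/5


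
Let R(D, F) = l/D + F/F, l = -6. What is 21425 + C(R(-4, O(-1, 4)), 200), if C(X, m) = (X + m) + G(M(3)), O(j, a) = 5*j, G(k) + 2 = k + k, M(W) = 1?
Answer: 43255/2 ≈ 21628.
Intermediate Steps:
G(k) = -2 + 2*k (G(k) = -2 + (k + k) = -2 + 2*k)
R(D, F) = 1 - 6/D (R(D, F) = -6/D + F/F = -6/D + 1 = 1 - 6/D)
C(X, m) = X + m (C(X, m) = (X + m) + (-2 + 2*1) = (X + m) + (-2 + 2) = (X + m) + 0 = X + m)
21425 + C(R(-4, O(-1, 4)), 200) = 21425 + ((-6 - 4)/(-4) + 200) = 21425 + (-1/4*(-10) + 200) = 21425 + (5/2 + 200) = 21425 + 405/2 = 43255/2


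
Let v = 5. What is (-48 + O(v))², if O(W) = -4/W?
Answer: 59536/25 ≈ 2381.4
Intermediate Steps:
(-48 + O(v))² = (-48 - 4/5)² = (-48 - 4*⅕)² = (-48 - ⅘)² = (-244/5)² = 59536/25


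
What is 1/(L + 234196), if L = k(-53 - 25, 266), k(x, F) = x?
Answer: 1/234118 ≈ 4.2714e-6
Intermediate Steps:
L = -78 (L = -53 - 25 = -78)
1/(L + 234196) = 1/(-78 + 234196) = 1/234118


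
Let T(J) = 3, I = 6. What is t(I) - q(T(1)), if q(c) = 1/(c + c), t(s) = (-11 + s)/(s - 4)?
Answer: -8/3 ≈ -2.6667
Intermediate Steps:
t(s) = (-11 + s)/(-4 + s)
q(c) = 1/(2*c)
t(I) - q(T(1)) = (-11 + 6)/(-4 + 6) - 1/(2*3) = -5/2 - 1/(2*3) = (½)*(-5) - 1*⅙ = -5/2 - ⅙ = -8/3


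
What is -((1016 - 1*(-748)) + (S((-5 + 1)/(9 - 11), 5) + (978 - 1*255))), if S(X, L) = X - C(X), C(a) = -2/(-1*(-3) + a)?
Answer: -12447/5 ≈ -2489.4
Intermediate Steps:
C(a) = -2/(3 + a)
S(X, L) = X + 2/(3 + X) (S(X, L) = X - (-2)/(3 + X) = X + 2/(3 + X))
-((1016 - 1*(-748)) + (S((-5 + 1)/(9 - 11), 5) + (978 - 1*255))) = -((1016 - 1*(-748)) + ((2 + ((-5 + 1)/(9 - 11))*(3 + (-5 + 1)/(9 - 11)))/(3 + (-5 + 1)/(9 - 11)) + (978 - 1*255))) = -((1016 + 748) + ((2 + (-4/(-2))*(3 - 4/(-2)))/(3 - 4/(-2)) + (978 - 255))) = -(1764 + ((2 + (-4*(-1/2))*(3 - 4*(-1/2)))/(3 - 4*(-1/2)) + 723)) = -(1764 + ((2 + 2*(3 + 2))/(3 + 2) + 723)) = -(1764 + ((2 + 2*5)/5 + 723)) = -(1764 + ((2 + 10)/5 + 723)) = -(1764 + ((1/5)*12 + 723)) = -(1764 + (12/5 + 723)) = -(1764 + 3627/5) = -1*12447/5 = -12447/5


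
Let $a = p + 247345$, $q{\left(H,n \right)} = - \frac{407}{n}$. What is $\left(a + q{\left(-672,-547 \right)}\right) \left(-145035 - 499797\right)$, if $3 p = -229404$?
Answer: $- \frac{60272528288832}{547} \approx -1.1019 \cdot 10^{11}$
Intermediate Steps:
$p = -76468$ ($p = \frac{1}{3} \left(-229404\right) = -76468$)
$a = 170877$ ($a = -76468 + 247345 = 170877$)
$\left(a + q{\left(-672,-547 \right)}\right) \left(-145035 - 499797\right) = \left(170877 - \frac{407}{-547}\right) \left(-145035 - 499797\right) = \left(170877 - - \frac{407}{547}\right) \left(-644832\right) = \left(170877 + \frac{407}{547}\right) \left(-644832\right) = \frac{93470126}{547} \left(-644832\right) = - \frac{60272528288832}{547}$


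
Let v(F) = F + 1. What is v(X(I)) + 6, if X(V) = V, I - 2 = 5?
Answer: 14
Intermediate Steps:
I = 7 (I = 2 + 5 = 7)
v(F) = 1 + F
v(X(I)) + 6 = (1 + 7) + 6 = 8 + 6 = 14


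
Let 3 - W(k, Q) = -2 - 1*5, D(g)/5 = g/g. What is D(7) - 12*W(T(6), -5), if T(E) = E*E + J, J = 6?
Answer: -115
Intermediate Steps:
T(E) = 6 + E² (T(E) = E*E + 6 = E² + 6 = 6 + E²)
D(g) = 5 (D(g) = 5*(g/g) = 5*1 = 5)
W(k, Q) = 10 (W(k, Q) = 3 - (-2 - 1*5) = 3 - (-2 - 5) = 3 - 1*(-7) = 3 + 7 = 10)
D(7) - 12*W(T(6), -5) = 5 - 12*10 = 5 - 120 = -115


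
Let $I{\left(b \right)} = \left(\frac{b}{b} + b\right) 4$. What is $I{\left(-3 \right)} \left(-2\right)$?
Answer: $16$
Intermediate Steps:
$I{\left(b \right)} = 4 + 4 b$ ($I{\left(b \right)} = \left(1 + b\right) 4 = 4 + 4 b$)
$I{\left(-3 \right)} \left(-2\right) = \left(4 + 4 \left(-3\right)\right) \left(-2\right) = \left(4 - 12\right) \left(-2\right) = \left(-8\right) \left(-2\right) = 16$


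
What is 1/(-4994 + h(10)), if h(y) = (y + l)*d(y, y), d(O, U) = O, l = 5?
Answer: -1/4844 ≈ -0.00020644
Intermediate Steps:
h(y) = y*(5 + y) (h(y) = (y + 5)*y = (5 + y)*y = y*(5 + y))
1/(-4994 + h(10)) = 1/(-4994 + 10*(5 + 10)) = 1/(-4994 + 10*15) = 1/(-4994 + 150) = 1/(-4844) = -1/4844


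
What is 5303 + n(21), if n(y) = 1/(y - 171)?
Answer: 795449/150 ≈ 5303.0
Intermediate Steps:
n(y) = 1/(-171 + y)
5303 + n(21) = 5303 + 1/(-171 + 21) = 5303 + 1/(-150) = 5303 - 1/150 = 795449/150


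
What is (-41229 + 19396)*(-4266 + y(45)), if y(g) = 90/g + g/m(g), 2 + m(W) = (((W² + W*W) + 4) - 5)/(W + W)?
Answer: 360099659878/3869 ≈ 9.3073e+7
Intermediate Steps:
m(W) = -2 + (-1 + 2*W²)/(2*W) (m(W) = -2 + (((W² + W*W) + 4) - 5)/(W + W) = -2 + (((W² + W²) + 4) - 5)/((2*W)) = -2 + ((2*W² + 4) - 5)*(1/(2*W)) = -2 + ((4 + 2*W²) - 5)*(1/(2*W)) = -2 + (-1 + 2*W²)*(1/(2*W)) = -2 + (-1 + 2*W²)/(2*W))
y(g) = 90/g + g/(-2 + g - 1/(2*g))
(-41229 + 19396)*(-4266 + y(45)) = (-41229 + 19396)*(-4266 + (90/45 - 1*45/(2 + (½)/45 - 1*45))) = -21833*(-4266 + (90*(1/45) - 1*45/(2 + (½)*(1/45) - 45))) = -21833*(-4266 + (2 - 1*45/(2 + 1/90 - 45))) = -21833*(-4266 + (2 - 1*45/(-3869/90))) = -21833*(-4266 + (2 - 1*45*(-90/3869))) = -21833*(-4266 + (2 + 4050/3869)) = -21833*(-4266 + 11788/3869) = -21833*(-16493366/3869) = 360099659878/3869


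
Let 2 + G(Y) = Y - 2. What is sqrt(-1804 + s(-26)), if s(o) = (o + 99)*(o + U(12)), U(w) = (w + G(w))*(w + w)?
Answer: 3*sqrt(3482) ≈ 177.03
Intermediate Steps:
G(Y) = -4 + Y (G(Y) = -2 + (Y - 2) = -2 + (-2 + Y) = -4 + Y)
U(w) = 2*w*(-4 + 2*w) (U(w) = (w + (-4 + w))*(w + w) = (-4 + 2*w)*(2*w) = 2*w*(-4 + 2*w))
s(o) = (99 + o)*(480 + o) (s(o) = (o + 99)*(o + 4*12*(-2 + 12)) = (99 + o)*(o + 4*12*10) = (99 + o)*(o + 480) = (99 + o)*(480 + o))
sqrt(-1804 + s(-26)) = sqrt(-1804 + (47520 + (-26)**2 + 579*(-26))) = sqrt(-1804 + (47520 + 676 - 15054)) = sqrt(-1804 + 33142) = sqrt(31338) = 3*sqrt(3482)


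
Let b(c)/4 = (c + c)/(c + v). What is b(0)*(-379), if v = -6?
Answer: 0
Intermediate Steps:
b(c) = 8*c/(-6 + c) (b(c) = 4*((c + c)/(c - 6)) = 4*((2*c)/(-6 + c)) = 4*(2*c/(-6 + c)) = 8*c/(-6 + c))
b(0)*(-379) = (8*0/(-6 + 0))*(-379) = (8*0/(-6))*(-379) = (8*0*(-1/6))*(-379) = 0*(-379) = 0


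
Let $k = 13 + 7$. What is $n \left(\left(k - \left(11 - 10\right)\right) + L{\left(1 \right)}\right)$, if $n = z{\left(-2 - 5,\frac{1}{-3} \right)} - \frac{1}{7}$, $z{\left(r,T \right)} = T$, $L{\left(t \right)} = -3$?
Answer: $- \frac{160}{21} \approx -7.619$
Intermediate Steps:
$n = - \frac{10}{21}$ ($n = \frac{1}{-3} - \frac{1}{7} = - \frac{1}{3} - \frac{1}{7} = - \frac{10}{21} \approx -0.47619$)
$k = 20$
$n \left(\left(k - \left(11 - 10\right)\right) + L{\left(1 \right)}\right) = - \frac{10 \left(\left(20 - \left(11 - 10\right)\right) - 3\right)}{21} = - \frac{10 \left(\left(20 - 1\right) - 3\right)}{21} = - \frac{10 \left(19 - 3\right)}{21} = \left(- \frac{10}{21}\right) 16 = - \frac{160}{21}$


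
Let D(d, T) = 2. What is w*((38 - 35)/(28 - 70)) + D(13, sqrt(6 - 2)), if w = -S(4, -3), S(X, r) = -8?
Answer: 10/7 ≈ 1.4286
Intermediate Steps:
w = 8 (w = -1*(-8) = 8)
w*((38 - 35)/(28 - 70)) + D(13, sqrt(6 - 2)) = 8*((38 - 35)/(28 - 70)) + 2 = 8*(3/(-42)) + 2 = 8*(3*(-1/42)) + 2 = 8*(-1/14) + 2 = -4/7 + 2 = 10/7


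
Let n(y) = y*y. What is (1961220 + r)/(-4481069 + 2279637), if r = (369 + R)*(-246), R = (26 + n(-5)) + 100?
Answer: -458325/550358 ≈ -0.83278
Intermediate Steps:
n(y) = y**2
R = 151 (R = (26 + (-5)**2) + 100 = (26 + 25) + 100 = 51 + 100 = 151)
r = -127920 (r = (369 + 151)*(-246) = 520*(-246) = -127920)
(1961220 + r)/(-4481069 + 2279637) = (1961220 - 127920)/(-4481069 + 2279637) = 1833300/(-2201432) = 1833300*(-1/2201432) = -458325/550358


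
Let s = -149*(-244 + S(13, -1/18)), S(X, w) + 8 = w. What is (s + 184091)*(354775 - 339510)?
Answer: 60902022515/18 ≈ 3.3834e+9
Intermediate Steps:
S(X, w) = -8 + w
s = 676013/18 (s = -149*(-244 + (-8 - 1/18)) = -149*(-244 - 145/18) = -149*(-4537/18) = 676013/18 ≈ 37556.)
(s + 184091)*(354775 - 339510) = (676013/18 + 184091)*(354775 - 339510) = (3989651/18)*15265 = 60902022515/18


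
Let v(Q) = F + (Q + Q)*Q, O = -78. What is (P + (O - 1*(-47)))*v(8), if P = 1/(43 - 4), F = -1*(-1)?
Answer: -51944/13 ≈ -3995.7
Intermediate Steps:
F = 1
P = 1/39 ≈ 0.025641
v(Q) = 1 + 2*Q² (v(Q) = 1 + (Q + Q)*Q = 1 + (2*Q)*Q = 1 + 2*Q²)
(P + (O - 1*(-47)))*v(8) = (1/39 + (-78 - 1*(-47)))*(1 + 2*8²) = (1/39 + (-78 + 47))*(1 + 2*64) = (1/39 - 31)*(1 + 128) = -1208/39*129 = -51944/13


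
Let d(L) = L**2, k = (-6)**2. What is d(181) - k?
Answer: 32725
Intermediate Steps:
k = 36
d(181) - k = 181**2 - 1*36 = 32761 - 36 = 32725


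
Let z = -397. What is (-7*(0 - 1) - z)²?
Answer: 163216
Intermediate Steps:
(-7*(0 - 1) - z)² = (-7*(0 - 1) - 1*(-397))² = (-7*(-1) + 397)² = (7 + 397)² = 404² = 163216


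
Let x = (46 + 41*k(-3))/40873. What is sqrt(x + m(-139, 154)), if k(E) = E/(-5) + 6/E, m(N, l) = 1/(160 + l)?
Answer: sqrt(11965701134870)/64170610 ≈ 0.053905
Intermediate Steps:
k(E) = 6/E - E/5 (k(E) = E*(-1/5) + 6/E = -E/5 + 6/E = 6/E - E/5)
x = -57/204365 (x = (46 + 41*(6/(-3) - 1/5*(-3)))/40873 = (46 + 41*(6*(-1/3) + 3/5))*(1/40873) = (46 + 41*(-2 + 3/5))*(1/40873) = (46 + 41*(-7/5))*(1/40873) = (46 - 287/5)*(1/40873) = -57/5*1/40873 = -57/204365 ≈ -0.00027891)
sqrt(x + m(-139, 154)) = sqrt(-57/204365 + 1/(160 + 154)) = sqrt(-57/204365 + 1/314) = sqrt(186467/64170610) = sqrt(11965701134870)/64170610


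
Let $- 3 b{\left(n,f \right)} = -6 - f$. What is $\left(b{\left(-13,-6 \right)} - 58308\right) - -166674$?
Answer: $108366$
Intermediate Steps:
$b{\left(n,f \right)} = 2 + \frac{f}{3}$ ($b{\left(n,f \right)} = - \frac{-6 - f}{3} = 2 + \frac{f}{3}$)
$\left(b{\left(-13,-6 \right)} - 58308\right) - -166674 = \left(\left(2 + \frac{1}{3} \left(-6\right)\right) - 58308\right) - -166674 = \left(\left(2 - 2\right) - 58308\right) + 166674 = \left(0 - 58308\right) + 166674 = -58308 + 166674 = 108366$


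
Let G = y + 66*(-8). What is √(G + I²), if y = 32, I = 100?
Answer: 12*√66 ≈ 97.489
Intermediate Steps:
G = -496 (G = 32 + 66*(-8) = 32 - 528 = -496)
√(G + I²) = √(-496 + 100²) = √(-496 + 10000) = √9504 = 12*√66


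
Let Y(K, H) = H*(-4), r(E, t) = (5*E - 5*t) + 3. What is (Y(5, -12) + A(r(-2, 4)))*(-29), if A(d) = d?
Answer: -609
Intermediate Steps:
r(E, t) = 3 - 5*t + 5*E (r(E, t) = (-5*t + 5*E) + 3 = 3 - 5*t + 5*E)
Y(K, H) = -4*H
(Y(5, -12) + A(r(-2, 4)))*(-29) = (-4*(-12) + (3 - 5*4 + 5*(-2)))*(-29) = (48 + (3 - 20 - 10))*(-29) = (48 - 27)*(-29) = 21*(-29) = -609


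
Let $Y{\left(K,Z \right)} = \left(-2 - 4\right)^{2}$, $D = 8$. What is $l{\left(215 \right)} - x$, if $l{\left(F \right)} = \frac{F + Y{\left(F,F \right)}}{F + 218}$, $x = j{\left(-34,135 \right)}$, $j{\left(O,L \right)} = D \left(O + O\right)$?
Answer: $\frac{235803}{433} \approx 544.58$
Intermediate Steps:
$Y{\left(K,Z \right)} = 36$ ($Y{\left(K,Z \right)} = \left(-6\right)^{2} = 36$)
$j{\left(O,L \right)} = 16 O$ ($j{\left(O,L \right)} = 8 \left(O + O\right) = 8 \cdot 2 O = 16 O$)
$x = -544$ ($x = 16 \left(-34\right) = -544$)
$l{\left(F \right)} = \frac{36 + F}{218 + F}$ ($l{\left(F \right)} = \frac{F + 36}{F + 218} = \frac{36 + F}{218 + F}$)
$l{\left(215 \right)} - x = \frac{36 + 215}{218 + 215} - -544 = \frac{1}{433} \cdot 251 + 544 = \frac{251}{433} + 544 = \frac{235803}{433}$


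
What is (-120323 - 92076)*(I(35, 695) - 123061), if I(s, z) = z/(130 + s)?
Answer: 78411416066/3 ≈ 2.6137e+10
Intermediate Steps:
(-120323 - 92076)*(I(35, 695) - 123061) = (-120323 - 92076)*(695/(130 + 35) - 123061) = -212399*(695/165 - 123061) = -212399*(695*(1/165) - 123061) = -212399*(139/33 - 123061) = -212399*(-4060874/33) = 78411416066/3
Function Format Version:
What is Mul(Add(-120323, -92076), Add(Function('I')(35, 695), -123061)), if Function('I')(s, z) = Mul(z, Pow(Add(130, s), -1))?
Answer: Rational(78411416066, 3) ≈ 2.6137e+10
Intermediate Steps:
Mul(Add(-120323, -92076), Add(Function('I')(35, 695), -123061)) = Mul(Add(-120323, -92076), Add(Mul(695, Pow(Add(130, 35), -1)), -123061)) = Mul(-212399, Add(Mul(695, Pow(165, -1)), -123061)) = Mul(-212399, Add(Mul(695, Rational(1, 165)), -123061)) = Mul(-212399, Add(Rational(139, 33), -123061)) = Mul(-212399, Rational(-4060874, 33)) = Rational(78411416066, 3)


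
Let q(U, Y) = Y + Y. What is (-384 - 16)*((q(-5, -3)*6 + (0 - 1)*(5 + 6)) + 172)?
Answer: -50000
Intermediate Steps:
q(U, Y) = 2*Y
(-384 - 16)*((q(-5, -3)*6 + (0 - 1)*(5 + 6)) + 172) = (-384 - 16)*(((2*(-3))*6 + (0 - 1)*(5 + 6)) + 172) = -400*((-6*6 - 1*11) + 172) = -400*((-36 - 11) + 172) = -400*(-47 + 172) = -400*125 = -50000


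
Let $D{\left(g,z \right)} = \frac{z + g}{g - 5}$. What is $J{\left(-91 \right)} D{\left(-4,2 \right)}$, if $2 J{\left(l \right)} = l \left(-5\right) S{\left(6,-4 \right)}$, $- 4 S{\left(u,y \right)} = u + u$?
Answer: $- \frac{455}{3} \approx -151.67$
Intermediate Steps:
$S{\left(u,y \right)} = - \frac{u}{2}$ ($S{\left(u,y \right)} = - \frac{u + u}{4} = - \frac{2 u}{4} = - \frac{u}{2}$)
$D{\left(g,z \right)} = \frac{g + z}{-5 + g}$
$J{\left(l \right)} = \frac{15 l}{2}$ ($J{\left(l \right)} = \frac{l \left(-5\right) \left(\left(- \frac{1}{2}\right) 6\right)}{2} = \frac{- 5 l \left(-3\right)}{2} = \frac{15 l}{2}$)
$J{\left(-91 \right)} D{\left(-4,2 \right)} = \frac{15}{2} \left(-91\right) \frac{-4 + 2}{-5 - 4} = - \frac{1365 \frac{1}{-9} \left(-2\right)}{2} = - \frac{1365 \left(\left(- \frac{1}{9}\right) \left(-2\right)\right)}{2} = \left(- \frac{1365}{2}\right) \frac{2}{9} = - \frac{455}{3}$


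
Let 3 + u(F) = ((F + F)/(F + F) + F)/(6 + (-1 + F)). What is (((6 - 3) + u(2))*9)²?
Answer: 729/49 ≈ 14.878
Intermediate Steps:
u(F) = -3 + (1 + F)/(5 + F) (u(F) = -3 + ((F + F)/(F + F) + F)/(6 + (-1 + F)) = -3 + ((2*F)/((2*F)) + F)/(5 + F) = -3 + ((2*F)*(1/(2*F)) + F)/(5 + F) = -3 + (1 + F)/(5 + F))
(((6 - 3) + u(2))*9)² = (((6 - 3) + 2*(-7 - 1*2)/(5 + 2))*9)² = ((3 + 2*(-7 - 2)/7)*9)² = ((3 + 2*(⅐)*(-9))*9)² = ((3 - 18/7)*9)² = ((3/7)*9)² = (27/7)² = 729/49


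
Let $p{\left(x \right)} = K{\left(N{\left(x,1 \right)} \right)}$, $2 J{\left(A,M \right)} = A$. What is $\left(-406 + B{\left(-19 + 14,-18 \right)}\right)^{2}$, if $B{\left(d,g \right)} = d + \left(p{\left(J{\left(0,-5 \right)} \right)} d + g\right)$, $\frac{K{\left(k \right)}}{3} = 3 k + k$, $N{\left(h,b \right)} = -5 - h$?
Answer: $16641$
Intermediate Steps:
$J{\left(A,M \right)} = \frac{A}{2}$
$K{\left(k \right)} = 12 k$ ($K{\left(k \right)} = 3 \left(3 k + k\right) = 3 \cdot 4 k = 12 k$)
$p{\left(x \right)} = -60 - 12 x$ ($p{\left(x \right)} = 12 \left(-5 - x\right) = -60 - 12 x$)
$B{\left(d,g \right)} = g - 59 d$ ($B{\left(d,g \right)} = d + \left(\left(-60 - 12 \cdot \frac{1}{2} \cdot 0\right) d + g\right) = d + \left(\left(-60 - 0\right) d + g\right) = d + \left(\left(-60 + 0\right) d + g\right) = d - \left(- g + 60 d\right) = g - 59 d$)
$\left(-406 + B{\left(-19 + 14,-18 \right)}\right)^{2} = \left(-406 - \left(18 + 59 \left(-19 + 14\right)\right)\right)^{2} = \left(-406 - -277\right)^{2} = \left(-406 + \left(-18 + 295\right)\right)^{2} = \left(-406 + 277\right)^{2} = \left(-129\right)^{2} = 16641$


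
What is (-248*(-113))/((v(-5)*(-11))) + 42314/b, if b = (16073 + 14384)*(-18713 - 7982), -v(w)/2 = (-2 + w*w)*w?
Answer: -2278500946518/205701552595 ≈ -11.077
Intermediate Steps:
v(w) = -2*w*(-2 + w**2) (v(w) = -2*(-2 + w*w)*w = -2*(-2 + w**2)*w = -2*w*(-2 + w**2))
b = -813049615 (b = 30457*(-26695) = -813049615)
(-248*(-113))/((v(-5)*(-11))) + 42314/b = (-248*(-113))/(((2*(-5)*(2 - 1*(-5)**2))*(-11))) + 42314/(-813049615) = 28024/(((2*(-5)*(2 - 1*25))*(-11))) + 42314*(-1/813049615) = 28024/(((2*(-5)*(2 - 25))*(-11))) - 42314/813049615 = 28024/(((2*(-5)*(-23))*(-11))) - 42314/813049615 = 28024/((230*(-11))) - 42314/813049615 = 28024/(-2530) - 42314/813049615 = 28024*(-1/2530) - 42314/813049615 = -14012/1265 - 42314/813049615 = -2278500946518/205701552595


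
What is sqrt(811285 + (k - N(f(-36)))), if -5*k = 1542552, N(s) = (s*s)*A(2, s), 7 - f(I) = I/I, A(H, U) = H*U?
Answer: sqrt(12558565)/5 ≈ 708.76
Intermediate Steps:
f(I) = 6 (f(I) = 7 - I/I = 7 - 1*1 = 7 - 1 = 6)
N(s) = 2*s**3 (N(s) = (s*s)*(2*s) = s**2*(2*s) = 2*s**3)
k = -1542552/5 (k = -1/5*1542552 = -1542552/5 ≈ -3.0851e+5)
sqrt(811285 + (k - N(f(-36)))) = sqrt(811285 + (-1542552/5 - 2*6**3)) = sqrt(811285 + (-1542552/5 - 2*216)) = sqrt(811285 + (-1542552/5 - 1*432)) = sqrt(811285 + (-1542552/5 - 432)) = sqrt(811285 - 1544712/5) = sqrt(2511713/5) = sqrt(12558565)/5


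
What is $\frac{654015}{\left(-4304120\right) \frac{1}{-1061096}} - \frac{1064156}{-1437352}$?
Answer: $\frac{6234297682362235}{38665846814} \approx 1.6124 \cdot 10^{5}$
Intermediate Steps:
$\frac{654015}{\left(-4304120\right) \frac{1}{-1061096}} - \frac{1064156}{-1437352} = \frac{654015}{\left(-4304120\right) \left(- \frac{1}{1061096}\right)} - - \frac{266039}{359338} = \frac{654015}{\frac{538015}{132637}} + \frac{266039}{359338} = 654015 \cdot \frac{132637}{538015} + \frac{266039}{359338} = \frac{17349317511}{107603} + \frac{266039}{359338} = \frac{6234297682362235}{38665846814}$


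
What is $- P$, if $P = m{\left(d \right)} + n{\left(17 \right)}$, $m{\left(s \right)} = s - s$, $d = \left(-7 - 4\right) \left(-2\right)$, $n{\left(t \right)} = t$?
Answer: $-17$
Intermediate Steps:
$d = 22$ ($d = \left(-11\right) \left(-2\right) = 22$)
$m{\left(s \right)} = 0$
$P = 17$ ($P = 0 + 17 = 17$)
$- P = \left(-1\right) 17 = -17$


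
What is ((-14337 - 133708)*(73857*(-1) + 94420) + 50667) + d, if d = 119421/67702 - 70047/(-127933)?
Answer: -26366778683598796501/8661319966 ≈ -3.0442e+9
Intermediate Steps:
d = 20020208787/8661319966 (d = 119421*(1/67702) - 70047*(-1/127933) = 119421/67702 + 70047/127933 = 20020208787/8661319966 ≈ 2.3115)
((-14337 - 133708)*(73857*(-1) + 94420) + 50667) + d = ((-14337 - 133708)*(73857*(-1) + 94420) + 50667) + 20020208787/8661319966 = (-148045*(-73857 + 94420) + 50667) + 20020208787/8661319966 = (-148045*20563 + 50667) + 20020208787/8661319966 = (-3044249335 + 50667) + 20020208787/8661319966 = -3044198668 + 20020208787/8661319966 = -26366778683598796501/8661319966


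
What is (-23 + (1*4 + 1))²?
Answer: 324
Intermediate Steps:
(-23 + (1*4 + 1))² = (-23 + (4 + 1))² = (-23 + 5)² = (-18)² = 324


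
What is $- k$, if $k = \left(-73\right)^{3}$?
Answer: $389017$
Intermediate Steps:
$k = -389017$
$- k = \left(-1\right) \left(-389017\right) = 389017$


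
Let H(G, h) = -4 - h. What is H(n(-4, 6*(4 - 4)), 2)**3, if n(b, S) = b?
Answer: -216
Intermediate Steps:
H(n(-4, 6*(4 - 4)), 2)**3 = (-4 - 1*2)**3 = (-4 - 2)**3 = (-6)**3 = -216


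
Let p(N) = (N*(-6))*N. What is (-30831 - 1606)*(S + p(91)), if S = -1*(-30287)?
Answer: 629245363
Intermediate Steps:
S = 30287
p(N) = -6*N² (p(N) = (-6*N)*N = -6*N²)
(-30831 - 1606)*(S + p(91)) = (-30831 - 1606)*(30287 - 6*91²) = -32437*(30287 - 6*8281) = -32437*(30287 - 49686) = -32437*(-19399) = 629245363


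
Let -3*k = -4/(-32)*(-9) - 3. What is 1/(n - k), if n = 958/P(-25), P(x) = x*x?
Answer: 5000/789 ≈ 6.3371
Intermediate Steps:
P(x) = x²
k = 11/8 (k = -(-4/(-32)*(-9) - 3)/3 = -(-4*(-1/32)*(-9) - 3)/3 = -((⅛)*(-9) - 3)/3 = -(-9/8 - 3)/3 = -⅓*(-33/8) = 11/8 ≈ 1.3750)
n = 958/625 (n = 958/((-25)²) = 958/625 ≈ 1.5328)
1/(n - k) = 1/(958/625 - 1*11/8) = 1/(958/625 - 11/8) = 1/(789/5000) = 5000/789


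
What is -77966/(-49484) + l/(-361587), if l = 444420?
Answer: 1033302127/2982128518 ≈ 0.34650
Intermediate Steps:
-77966/(-49484) + l/(-361587) = -77966/(-49484) + 444420/(-361587) = -77966*(-1/49484) + 444420*(-1/361587) = 38983/24742 - 148140/120529 = 1033302127/2982128518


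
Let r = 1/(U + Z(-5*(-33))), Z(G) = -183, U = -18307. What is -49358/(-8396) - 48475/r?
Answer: 3762678969179/4198 ≈ 8.9630e+8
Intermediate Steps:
r = -1/18490 (r = 1/(-18307 - 183) = 1/(-18490) = -1/18490 ≈ -5.4083e-5)
-49358/(-8396) - 48475/r = -49358/(-8396) - 48475/(-1/18490) = -49358*(-1/8396) - 48475*(-18490) = 24679/4198 + 896302750 = 3762678969179/4198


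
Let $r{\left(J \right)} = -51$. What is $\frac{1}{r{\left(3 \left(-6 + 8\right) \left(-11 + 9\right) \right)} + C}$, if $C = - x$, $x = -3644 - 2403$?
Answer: $\frac{1}{5996} \approx 0.00016678$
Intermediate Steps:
$x = -6047$
$C = 6047$ ($C = \left(-1\right) \left(-6047\right) = 6047$)
$\frac{1}{r{\left(3 \left(-6 + 8\right) \left(-11 + 9\right) \right)} + C} = \frac{1}{-51 + 6047} = \frac{1}{5996}$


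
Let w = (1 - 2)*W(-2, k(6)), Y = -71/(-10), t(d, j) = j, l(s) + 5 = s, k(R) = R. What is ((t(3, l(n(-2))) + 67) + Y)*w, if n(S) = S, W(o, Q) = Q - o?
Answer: -2684/5 ≈ -536.80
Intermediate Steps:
l(s) = -5 + s
Y = 71/10 (Y = -71*(-⅒) = 71/10 ≈ 7.1000)
w = -8 (w = (1 - 2)*(6 - 1*(-2)) = -(6 + 2) = -1*8 = -8)
((t(3, l(n(-2))) + 67) + Y)*w = (((-5 - 2) + 67) + 71/10)*(-8) = ((-7 + 67) + 71/10)*(-8) = (60 + 71/10)*(-8) = (671/10)*(-8) = -2684/5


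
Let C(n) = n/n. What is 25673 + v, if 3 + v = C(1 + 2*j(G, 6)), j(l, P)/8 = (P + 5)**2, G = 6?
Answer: 25671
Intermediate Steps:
j(l, P) = 8*(5 + P)**2 (j(l, P) = 8*(P + 5)**2 = 8*(5 + P)**2)
C(n) = 1
v = -2 (v = -3 + 1 = -2)
25673 + v = 25673 - 2 = 25671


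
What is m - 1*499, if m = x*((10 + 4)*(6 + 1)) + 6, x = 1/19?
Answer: -9269/19 ≈ -487.84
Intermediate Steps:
x = 1/19 ≈ 0.052632
m = 212/19 (m = ((10 + 4)*(6 + 1))/19 + 6 = (14*7)/19 + 6 = (1/19)*98 + 6 = 98/19 + 6 = 212/19 ≈ 11.158)
m - 1*499 = 212/19 - 1*499 = 212/19 - 499 = -9269/19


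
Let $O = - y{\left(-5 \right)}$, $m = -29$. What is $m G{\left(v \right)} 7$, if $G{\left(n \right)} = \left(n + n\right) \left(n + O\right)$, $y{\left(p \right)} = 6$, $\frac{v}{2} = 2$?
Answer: $3248$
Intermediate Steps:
$v = 4$ ($v = 2 \cdot 2 = 4$)
$O = -6$ ($O = \left(-1\right) 6 = -6$)
$G{\left(n \right)} = 2 n \left(-6 + n\right)$ ($G{\left(n \right)} = \left(n + n\right) \left(n - 6\right) = 2 n \left(-6 + n\right)$)
$m G{\left(v \right)} 7 = - 29 \cdot 2 \cdot 4 \left(-6 + 4\right) 7 = - 29 \cdot 2 \cdot 4 \left(-2\right) 7 = \left(-29\right) \left(-16\right) 7 = 464 \cdot 7 = 3248$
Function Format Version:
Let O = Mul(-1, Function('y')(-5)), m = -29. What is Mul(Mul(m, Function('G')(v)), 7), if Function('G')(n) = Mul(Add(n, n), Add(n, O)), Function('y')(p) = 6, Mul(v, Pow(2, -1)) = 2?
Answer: 3248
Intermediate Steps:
v = 4 (v = Mul(2, 2) = 4)
O = -6 (O = Mul(-1, 6) = -6)
Function('G')(n) = Mul(2, n, Add(-6, n)) (Function('G')(n) = Mul(Add(n, n), Add(n, -6)) = Mul(Mul(2, n), Add(-6, n)) = Mul(2, n, Add(-6, n)))
Mul(Mul(m, Function('G')(v)), 7) = Mul(Mul(-29, Mul(2, 4, Add(-6, 4))), 7) = Mul(Mul(-29, Mul(2, 4, -2)), 7) = Mul(Mul(-29, -16), 7) = Mul(464, 7) = 3248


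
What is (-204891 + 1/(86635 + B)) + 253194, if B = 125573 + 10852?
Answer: 10774467181/223060 ≈ 48303.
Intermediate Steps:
B = 136425
(-204891 + 1/(86635 + B)) + 253194 = (-204891 + 1/(86635 + 136425)) + 253194 = (-204891 + 1/223060) + 253194 = -45702986459/223060 + 253194 = 10774467181/223060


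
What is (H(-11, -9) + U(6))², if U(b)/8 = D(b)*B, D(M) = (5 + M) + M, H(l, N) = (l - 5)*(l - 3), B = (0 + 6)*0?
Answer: 50176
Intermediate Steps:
B = 0 (B = 6*0 = 0)
H(l, N) = (-5 + l)*(-3 + l)
D(M) = 5 + 2*M
U(b) = 0 (U(b) = 8*((5 + 2*b)*0) = 8*0 = 0)
(H(-11, -9) + U(6))² = ((15 + (-11)² - 8*(-11)) + 0)² = ((15 + 121 + 88) + 0)² = (224 + 0)² = 224² = 50176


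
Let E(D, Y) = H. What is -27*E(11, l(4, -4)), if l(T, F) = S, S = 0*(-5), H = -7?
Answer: 189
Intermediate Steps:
S = 0
l(T, F) = 0
E(D, Y) = -7
-27*E(11, l(4, -4)) = -27*(-7) = 189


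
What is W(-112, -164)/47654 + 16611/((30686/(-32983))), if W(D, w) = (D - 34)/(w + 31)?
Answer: -1736228729431405/97243657826 ≈ -17854.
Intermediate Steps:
W(D, w) = (-34 + D)/(31 + w)
W(-112, -164)/47654 + 16611/((30686/(-32983))) = ((-34 - 112)/(31 - 164))/47654 + 16611/((30686/(-32983))) = (-146/(-133))*(1/47654) + 16611/((30686*(-1/32983))) = -1/133*(-146)*(1/47654) + 16611/(-30686/32983) = (146/133)*(1/47654) + 16611*(-32983/30686) = 73/3168991 - 547880613/30686 = -1736228729431405/97243657826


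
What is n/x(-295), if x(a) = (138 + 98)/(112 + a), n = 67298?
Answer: -6157767/118 ≈ -52184.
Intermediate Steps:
x(a) = 236/(112 + a)
n/x(-295) = 67298/((236/(112 - 295))) = 67298/((236/(-183))) = 67298/((236*(-1/183))) = 67298/(-236/183) = 67298*(-183/236) = -6157767/118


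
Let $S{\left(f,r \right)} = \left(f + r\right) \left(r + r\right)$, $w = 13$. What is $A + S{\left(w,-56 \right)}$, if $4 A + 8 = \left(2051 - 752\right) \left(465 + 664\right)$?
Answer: $\frac{1485827}{4} \approx 3.7146 \cdot 10^{5}$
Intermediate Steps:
$A = \frac{1466563}{4}$ ($A = -2 + \frac{\left(2051 - 752\right) \left(465 + 664\right)}{4} = -2 + \frac{1299 \cdot 1129}{4} = -2 + \frac{1}{4} \cdot 1466571 = -2 + \frac{1466571}{4} = \frac{1466563}{4} \approx 3.6664 \cdot 10^{5}$)
$S{\left(f,r \right)} = 2 r \left(f + r\right)$ ($S{\left(f,r \right)} = \left(f + r\right) 2 r = 2 r \left(f + r\right)$)
$A + S{\left(w,-56 \right)} = \frac{1466563}{4} + 2 \left(-56\right) \left(13 - 56\right) = \frac{1466563}{4} + 2 \left(-56\right) \left(-43\right) = \frac{1466563}{4} + 4816 = \frac{1485827}{4}$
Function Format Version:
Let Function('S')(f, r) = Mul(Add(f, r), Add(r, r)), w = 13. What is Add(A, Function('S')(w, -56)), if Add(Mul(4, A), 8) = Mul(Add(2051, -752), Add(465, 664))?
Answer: Rational(1485827, 4) ≈ 3.7146e+5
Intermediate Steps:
A = Rational(1466563, 4) (A = Add(-2, Mul(Rational(1, 4), Mul(Add(2051, -752), Add(465, 664)))) = Add(-2, Mul(Rational(1, 4), Mul(1299, 1129))) = Add(-2, Mul(Rational(1, 4), 1466571)) = Add(-2, Rational(1466571, 4)) = Rational(1466563, 4) ≈ 3.6664e+5)
Function('S')(f, r) = Mul(2, r, Add(f, r)) (Function('S')(f, r) = Mul(Add(f, r), Mul(2, r)) = Mul(2, r, Add(f, r)))
Add(A, Function('S')(w, -56)) = Add(Rational(1466563, 4), Mul(2, -56, Add(13, -56))) = Add(Rational(1466563, 4), Mul(2, -56, -43)) = Add(Rational(1466563, 4), 4816) = Rational(1485827, 4)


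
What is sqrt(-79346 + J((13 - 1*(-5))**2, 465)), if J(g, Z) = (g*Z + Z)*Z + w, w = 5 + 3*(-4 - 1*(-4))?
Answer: 2*sqrt(17548446) ≈ 8378.2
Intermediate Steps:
w = 5 (w = 5 + 3*(-4 + 4) = 5 + 3*0 = 5 + 0 = 5)
J(g, Z) = 5 + Z*(Z + Z*g) (J(g, Z) = (g*Z + Z)*Z + 5 = (Z*g + Z)*Z + 5 = (Z + Z*g)*Z + 5 = Z*(Z + Z*g) + 5 = 5 + Z*(Z + Z*g))
sqrt(-79346 + J((13 - 1*(-5))**2, 465)) = sqrt(-79346 + (5 + 465**2 + (13 - 1*(-5))**2*465**2)) = sqrt(-79346 + (5 + 216225 + (13 + 5)**2*216225)) = sqrt(-79346 + (5 + 216225 + 18**2*216225)) = sqrt(-79346 + (5 + 216225 + 324*216225)) = sqrt(-79346 + (5 + 216225 + 70056900)) = sqrt(-79346 + 70273130) = sqrt(70193784) = 2*sqrt(17548446)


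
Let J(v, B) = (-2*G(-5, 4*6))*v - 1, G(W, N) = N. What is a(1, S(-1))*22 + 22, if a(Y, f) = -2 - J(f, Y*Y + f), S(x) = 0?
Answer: 0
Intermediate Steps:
J(v, B) = -1 - 48*v (J(v, B) = (-8*6)*v - 1 = (-2*24)*v - 1 = -48*v - 1 = -1 - 48*v)
a(Y, f) = -1 + 48*f (a(Y, f) = -2 - (-1 - 48*f) = -2 + (1 + 48*f) = -1 + 48*f)
a(1, S(-1))*22 + 22 = (-1 + 48*0)*22 + 22 = (-1 + 0)*22 + 22 = -1*22 + 22 = -22 + 22 = 0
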